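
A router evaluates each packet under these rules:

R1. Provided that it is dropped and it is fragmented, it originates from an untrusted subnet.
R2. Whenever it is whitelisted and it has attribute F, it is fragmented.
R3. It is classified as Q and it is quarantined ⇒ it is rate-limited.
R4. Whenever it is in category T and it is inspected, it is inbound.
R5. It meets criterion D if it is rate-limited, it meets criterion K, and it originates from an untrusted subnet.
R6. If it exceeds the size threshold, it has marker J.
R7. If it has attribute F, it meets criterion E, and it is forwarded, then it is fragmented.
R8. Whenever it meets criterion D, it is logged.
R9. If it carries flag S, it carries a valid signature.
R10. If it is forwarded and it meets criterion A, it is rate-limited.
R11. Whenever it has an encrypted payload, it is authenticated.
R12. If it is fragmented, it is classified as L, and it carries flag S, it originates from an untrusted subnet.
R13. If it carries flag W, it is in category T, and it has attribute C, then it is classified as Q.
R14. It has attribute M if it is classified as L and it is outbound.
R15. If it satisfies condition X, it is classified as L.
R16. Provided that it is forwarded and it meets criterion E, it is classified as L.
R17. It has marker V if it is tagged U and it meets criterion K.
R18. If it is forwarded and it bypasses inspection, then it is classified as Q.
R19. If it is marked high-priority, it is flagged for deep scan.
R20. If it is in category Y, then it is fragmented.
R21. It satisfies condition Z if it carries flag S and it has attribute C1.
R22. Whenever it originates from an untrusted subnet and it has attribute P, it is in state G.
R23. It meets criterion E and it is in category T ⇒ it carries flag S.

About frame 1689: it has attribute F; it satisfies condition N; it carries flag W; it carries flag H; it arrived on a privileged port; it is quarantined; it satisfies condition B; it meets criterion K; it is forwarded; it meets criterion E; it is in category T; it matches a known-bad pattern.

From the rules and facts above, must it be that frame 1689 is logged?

Forward chaining from the given facts derives: is fragmented, is classified as L, carries flag S, carries a valid signature, originates from an untrusted subnet.
The only rule concluding "it is logged" is R8, which needs "it meets criterion D"; that is never established.

No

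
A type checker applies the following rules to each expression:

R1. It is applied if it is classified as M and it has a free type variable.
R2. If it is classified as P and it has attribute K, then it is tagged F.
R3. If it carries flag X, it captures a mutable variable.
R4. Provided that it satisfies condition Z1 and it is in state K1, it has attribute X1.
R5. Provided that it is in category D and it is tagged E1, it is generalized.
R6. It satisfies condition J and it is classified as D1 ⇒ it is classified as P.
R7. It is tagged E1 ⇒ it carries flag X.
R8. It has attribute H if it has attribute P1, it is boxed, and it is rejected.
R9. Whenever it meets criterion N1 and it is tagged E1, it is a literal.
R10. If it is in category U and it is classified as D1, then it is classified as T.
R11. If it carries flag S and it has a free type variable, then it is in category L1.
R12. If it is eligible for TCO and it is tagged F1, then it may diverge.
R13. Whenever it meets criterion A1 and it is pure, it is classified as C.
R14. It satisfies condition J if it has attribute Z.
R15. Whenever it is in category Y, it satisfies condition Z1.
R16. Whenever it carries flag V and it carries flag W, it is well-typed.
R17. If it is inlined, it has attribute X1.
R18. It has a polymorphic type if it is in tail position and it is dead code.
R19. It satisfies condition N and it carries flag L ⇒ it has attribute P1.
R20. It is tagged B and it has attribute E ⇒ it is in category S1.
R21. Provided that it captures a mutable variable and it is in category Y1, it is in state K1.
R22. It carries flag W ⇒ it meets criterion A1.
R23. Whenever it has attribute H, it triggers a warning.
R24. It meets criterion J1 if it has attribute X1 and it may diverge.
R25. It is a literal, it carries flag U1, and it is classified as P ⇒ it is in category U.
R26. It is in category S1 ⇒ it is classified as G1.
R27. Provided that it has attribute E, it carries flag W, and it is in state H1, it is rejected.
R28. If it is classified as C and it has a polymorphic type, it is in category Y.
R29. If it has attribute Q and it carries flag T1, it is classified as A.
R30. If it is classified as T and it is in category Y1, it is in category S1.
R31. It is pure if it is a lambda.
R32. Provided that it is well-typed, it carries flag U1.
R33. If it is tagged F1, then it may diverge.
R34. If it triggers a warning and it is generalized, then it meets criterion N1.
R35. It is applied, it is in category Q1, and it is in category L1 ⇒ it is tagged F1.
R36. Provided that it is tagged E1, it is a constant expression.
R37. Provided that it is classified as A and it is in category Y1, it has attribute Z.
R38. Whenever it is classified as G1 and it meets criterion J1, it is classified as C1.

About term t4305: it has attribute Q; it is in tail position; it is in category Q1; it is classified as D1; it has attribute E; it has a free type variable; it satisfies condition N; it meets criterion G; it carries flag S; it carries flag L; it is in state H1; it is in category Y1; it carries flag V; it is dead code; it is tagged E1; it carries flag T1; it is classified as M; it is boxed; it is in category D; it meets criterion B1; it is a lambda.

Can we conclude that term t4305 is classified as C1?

No

Forward chaining from the given facts derives: is applied, is generalized, carries flag X, is in category L1, has a polymorphic type, has attribute P1, is classified as A, is pure, is tagged F1, is a constant expression, has attribute Z, captures a mutable variable, satisfies condition J, is in state K1, may diverge, is classified as P.
The only rule concluding "it is classified as C1" is R38, which needs "it is classified as G1"; that is never established.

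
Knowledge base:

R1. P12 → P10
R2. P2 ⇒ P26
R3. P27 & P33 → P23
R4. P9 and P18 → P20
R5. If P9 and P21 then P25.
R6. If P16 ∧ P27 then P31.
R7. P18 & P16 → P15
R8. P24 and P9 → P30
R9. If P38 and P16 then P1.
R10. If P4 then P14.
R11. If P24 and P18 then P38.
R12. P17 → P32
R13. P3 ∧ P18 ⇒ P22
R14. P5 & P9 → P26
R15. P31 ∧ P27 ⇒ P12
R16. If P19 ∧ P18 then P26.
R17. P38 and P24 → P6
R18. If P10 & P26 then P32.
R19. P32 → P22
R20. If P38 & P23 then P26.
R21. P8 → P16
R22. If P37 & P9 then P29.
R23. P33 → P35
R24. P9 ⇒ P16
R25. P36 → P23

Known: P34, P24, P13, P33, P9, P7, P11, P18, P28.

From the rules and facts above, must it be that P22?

Forward chaining from the given facts derives: P20, P30, P38, P6, P35, P16, P15, P1.
Rules concluding P22: R13 needs P3; R19 needs P32 — none of these are established.

No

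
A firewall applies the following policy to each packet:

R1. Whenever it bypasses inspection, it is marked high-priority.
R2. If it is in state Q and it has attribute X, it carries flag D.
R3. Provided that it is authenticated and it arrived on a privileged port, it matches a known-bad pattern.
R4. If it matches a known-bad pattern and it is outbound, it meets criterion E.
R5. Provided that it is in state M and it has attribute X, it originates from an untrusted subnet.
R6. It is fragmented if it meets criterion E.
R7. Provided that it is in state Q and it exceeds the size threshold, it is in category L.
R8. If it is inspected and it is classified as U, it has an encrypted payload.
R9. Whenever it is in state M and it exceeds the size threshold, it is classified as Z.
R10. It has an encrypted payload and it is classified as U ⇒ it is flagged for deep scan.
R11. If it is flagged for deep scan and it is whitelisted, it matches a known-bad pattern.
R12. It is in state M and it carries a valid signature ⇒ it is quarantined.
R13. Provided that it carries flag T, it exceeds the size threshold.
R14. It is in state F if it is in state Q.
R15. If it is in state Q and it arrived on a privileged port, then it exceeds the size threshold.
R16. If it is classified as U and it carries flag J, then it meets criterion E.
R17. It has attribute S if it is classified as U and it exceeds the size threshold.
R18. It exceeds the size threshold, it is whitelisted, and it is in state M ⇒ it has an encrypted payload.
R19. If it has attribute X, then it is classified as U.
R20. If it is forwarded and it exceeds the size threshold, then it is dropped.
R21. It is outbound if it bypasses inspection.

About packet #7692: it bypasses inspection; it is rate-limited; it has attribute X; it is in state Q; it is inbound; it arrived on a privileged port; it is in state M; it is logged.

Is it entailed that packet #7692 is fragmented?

No

Forward chaining from the given facts derives: is marked high-priority, carries flag D, originates from an untrusted subnet, is in state F, exceeds the size threshold, is classified as U, is outbound, is in category L, is classified as Z, has attribute S.
The only rule concluding "it is fragmented" is R6, which needs "it meets criterion E"; that is never established.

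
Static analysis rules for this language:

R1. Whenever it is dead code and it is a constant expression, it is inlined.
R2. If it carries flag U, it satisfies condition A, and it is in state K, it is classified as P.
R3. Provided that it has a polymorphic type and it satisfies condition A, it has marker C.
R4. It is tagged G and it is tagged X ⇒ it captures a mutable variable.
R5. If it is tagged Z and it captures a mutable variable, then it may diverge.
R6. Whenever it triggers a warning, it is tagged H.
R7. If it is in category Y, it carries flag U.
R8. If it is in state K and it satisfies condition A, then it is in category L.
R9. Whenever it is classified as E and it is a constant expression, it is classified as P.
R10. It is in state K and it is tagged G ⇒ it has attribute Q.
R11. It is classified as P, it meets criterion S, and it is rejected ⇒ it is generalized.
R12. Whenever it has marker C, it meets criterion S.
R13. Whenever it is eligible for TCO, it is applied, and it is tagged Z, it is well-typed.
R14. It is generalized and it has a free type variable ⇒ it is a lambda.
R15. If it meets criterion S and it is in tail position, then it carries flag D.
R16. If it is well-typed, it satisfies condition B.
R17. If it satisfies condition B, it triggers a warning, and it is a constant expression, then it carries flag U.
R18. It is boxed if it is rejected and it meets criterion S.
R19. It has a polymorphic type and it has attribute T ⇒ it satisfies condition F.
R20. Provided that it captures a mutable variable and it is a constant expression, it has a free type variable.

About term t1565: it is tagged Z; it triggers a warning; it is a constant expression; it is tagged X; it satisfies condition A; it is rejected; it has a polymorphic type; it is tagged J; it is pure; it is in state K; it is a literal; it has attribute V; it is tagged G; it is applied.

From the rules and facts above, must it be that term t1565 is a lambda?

No

Forward chaining from the given facts derives: has marker C, captures a mutable variable, may diverge, is tagged H, is in category L, has attribute Q, meets criterion S, is boxed, has a free type variable.
The only rule concluding "it is a lambda" is R14, which needs "it is generalized"; that is never established.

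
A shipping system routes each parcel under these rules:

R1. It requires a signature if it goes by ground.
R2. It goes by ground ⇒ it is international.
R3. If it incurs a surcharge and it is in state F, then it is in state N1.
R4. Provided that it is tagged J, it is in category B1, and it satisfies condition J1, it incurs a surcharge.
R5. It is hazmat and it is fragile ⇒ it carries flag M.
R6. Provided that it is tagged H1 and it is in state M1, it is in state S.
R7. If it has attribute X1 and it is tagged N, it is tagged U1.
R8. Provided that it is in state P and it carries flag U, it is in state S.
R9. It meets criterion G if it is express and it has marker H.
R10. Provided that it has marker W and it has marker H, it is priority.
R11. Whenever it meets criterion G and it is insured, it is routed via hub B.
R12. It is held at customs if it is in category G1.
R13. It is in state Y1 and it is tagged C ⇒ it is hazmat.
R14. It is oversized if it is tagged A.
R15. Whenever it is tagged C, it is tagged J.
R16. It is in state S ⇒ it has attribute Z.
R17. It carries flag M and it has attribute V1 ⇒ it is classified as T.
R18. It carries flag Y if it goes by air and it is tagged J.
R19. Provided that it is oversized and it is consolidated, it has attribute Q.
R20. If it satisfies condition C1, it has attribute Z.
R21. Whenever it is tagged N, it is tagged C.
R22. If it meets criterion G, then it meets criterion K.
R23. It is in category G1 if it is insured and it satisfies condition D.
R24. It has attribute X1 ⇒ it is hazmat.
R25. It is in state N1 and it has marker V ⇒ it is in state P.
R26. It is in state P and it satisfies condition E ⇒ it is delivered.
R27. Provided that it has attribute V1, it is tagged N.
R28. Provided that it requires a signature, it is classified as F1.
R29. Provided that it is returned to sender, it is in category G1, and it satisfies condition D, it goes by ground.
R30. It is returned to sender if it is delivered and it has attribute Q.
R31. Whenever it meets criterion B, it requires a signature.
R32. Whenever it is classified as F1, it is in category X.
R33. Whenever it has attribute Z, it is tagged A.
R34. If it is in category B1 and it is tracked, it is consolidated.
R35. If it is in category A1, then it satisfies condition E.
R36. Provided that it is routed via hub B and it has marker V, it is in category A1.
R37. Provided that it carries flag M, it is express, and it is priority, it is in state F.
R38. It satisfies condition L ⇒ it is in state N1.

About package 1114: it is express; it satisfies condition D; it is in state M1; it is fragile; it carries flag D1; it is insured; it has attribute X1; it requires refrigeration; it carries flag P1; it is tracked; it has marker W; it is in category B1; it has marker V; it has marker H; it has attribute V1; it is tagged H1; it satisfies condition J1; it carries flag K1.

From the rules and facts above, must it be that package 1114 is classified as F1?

By R6 (it is tagged H1, it is in state M1): it is in state S.
By R9 (it is express, it has marker H): it meets criterion G.
By R10 (it has marker W, it has marker H): it is priority.
By R11 (it meets criterion G, it is insured): it is routed via hub B.
By R16 (it is in state S): it has attribute Z.
By R23 (it is insured, it satisfies condition D): it is in category G1.
By R24 (it has attribute X1): it is hazmat.
By R27 (it has attribute V1): it is tagged N.
By R33 (it has attribute Z): it is tagged A.
By R34 (it is in category B1, it is tracked): it is consolidated.
By R36 (it is routed via hub B, it has marker V): it is in category A1.
By R5 (it is hazmat, it is fragile): it carries flag M.
By R14 (it is tagged A): it is oversized.
By R19 (it is oversized, it is consolidated): it has attribute Q.
By R21 (it is tagged N): it is tagged C.
By R35 (it is in category A1): it satisfies condition E.
By R37 (it carries flag M, it is express, it is priority): it is in state F.
By R15 (it is tagged C): it is tagged J.
By R4 (it is tagged J, it is in category B1, it satisfies condition J1): it incurs a surcharge.
By R3 (it incurs a surcharge, it is in state F): it is in state N1.
By R25 (it is in state N1, it has marker V): it is in state P.
By R26 (it is in state P, it satisfies condition E): it is delivered.
By R30 (it is delivered, it has attribute Q): it is returned to sender.
By R29 (it is returned to sender, it is in category G1, it satisfies condition D): it goes by ground.
By R1 (it goes by ground): it requires a signature.
By R28 (it requires a signature): it is classified as F1.

Yes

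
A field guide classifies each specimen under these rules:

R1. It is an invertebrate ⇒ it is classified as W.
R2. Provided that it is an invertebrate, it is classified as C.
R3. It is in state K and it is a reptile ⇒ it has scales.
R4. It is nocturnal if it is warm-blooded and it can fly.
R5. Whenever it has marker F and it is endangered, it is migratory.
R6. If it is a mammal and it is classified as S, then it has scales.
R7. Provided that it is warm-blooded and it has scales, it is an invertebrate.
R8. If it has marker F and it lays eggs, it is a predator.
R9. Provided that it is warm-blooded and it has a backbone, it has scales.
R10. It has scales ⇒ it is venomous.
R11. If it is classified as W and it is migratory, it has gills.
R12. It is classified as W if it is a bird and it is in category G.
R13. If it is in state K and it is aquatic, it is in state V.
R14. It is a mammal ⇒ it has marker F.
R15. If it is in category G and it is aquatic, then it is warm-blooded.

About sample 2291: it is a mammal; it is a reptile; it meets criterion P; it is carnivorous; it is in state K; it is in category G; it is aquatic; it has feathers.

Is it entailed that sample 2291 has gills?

No

Forward chaining from the given facts derives: has scales, is venomous, is in state V, has marker F, is warm-blooded, is an invertebrate, is classified as W, is classified as C.
The only rule concluding "it has gills" is R11, which needs "it is migratory"; that is never established.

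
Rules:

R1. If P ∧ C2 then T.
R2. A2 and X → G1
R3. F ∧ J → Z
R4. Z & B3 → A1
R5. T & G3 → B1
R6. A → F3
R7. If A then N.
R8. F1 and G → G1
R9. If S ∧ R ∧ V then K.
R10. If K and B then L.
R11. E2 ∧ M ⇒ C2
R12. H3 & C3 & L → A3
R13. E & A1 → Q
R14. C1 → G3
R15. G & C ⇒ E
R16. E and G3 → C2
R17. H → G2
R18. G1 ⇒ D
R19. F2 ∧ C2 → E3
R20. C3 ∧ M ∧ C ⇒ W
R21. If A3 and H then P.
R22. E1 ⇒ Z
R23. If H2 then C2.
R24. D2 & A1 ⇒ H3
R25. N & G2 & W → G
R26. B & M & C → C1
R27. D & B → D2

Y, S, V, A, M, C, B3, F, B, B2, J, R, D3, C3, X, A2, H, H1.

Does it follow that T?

Yes

G1  (by R2: A2, X)
Z  (by R3: F, J)
A1  (by R4: Z, B3)
N  (by R7: A)
K  (by R9: S, R, V)
L  (by R10: K, B)
G2  (by R17: H)
D  (by R18: G1)
W  (by R20: C3, M, C)
G  (by R25: N, G2, W)
C1  (by R26: B, M, C)
D2  (by R27: D, B)
G3  (by R14: C1)
E  (by R15: G, C)
C2  (by R16: E, G3)
H3  (by R24: D2, A1)
A3  (by R12: H3, C3, L)
P  (by R21: A3, H)
T  (by R1: P, C2)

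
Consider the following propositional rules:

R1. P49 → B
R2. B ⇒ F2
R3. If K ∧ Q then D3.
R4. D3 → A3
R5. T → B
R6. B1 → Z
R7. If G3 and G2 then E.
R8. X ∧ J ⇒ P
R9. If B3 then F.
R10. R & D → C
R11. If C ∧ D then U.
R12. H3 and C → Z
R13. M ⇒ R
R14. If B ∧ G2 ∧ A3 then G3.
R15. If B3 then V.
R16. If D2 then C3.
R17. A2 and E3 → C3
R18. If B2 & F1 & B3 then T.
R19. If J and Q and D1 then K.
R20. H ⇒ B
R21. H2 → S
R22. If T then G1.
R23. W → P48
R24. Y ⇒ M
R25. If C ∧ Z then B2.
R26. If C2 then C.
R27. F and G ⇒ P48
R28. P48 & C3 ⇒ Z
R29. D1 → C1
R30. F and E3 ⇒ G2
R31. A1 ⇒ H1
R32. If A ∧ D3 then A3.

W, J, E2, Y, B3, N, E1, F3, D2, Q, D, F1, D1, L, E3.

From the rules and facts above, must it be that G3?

F  (by R9: B3)
C3  (by R16: D2)
K  (by R19: J, Q, D1)
P48  (by R23: W)
M  (by R24: Y)
Z  (by R28: P48, C3)
G2  (by R30: F, E3)
D3  (by R3: K, Q)
A3  (by R4: D3)
R  (by R13: M)
C  (by R10: R, D)
B2  (by R25: C, Z)
T  (by R18: B2, F1, B3)
B  (by R5: T)
G3  (by R14: B, G2, A3)

Yes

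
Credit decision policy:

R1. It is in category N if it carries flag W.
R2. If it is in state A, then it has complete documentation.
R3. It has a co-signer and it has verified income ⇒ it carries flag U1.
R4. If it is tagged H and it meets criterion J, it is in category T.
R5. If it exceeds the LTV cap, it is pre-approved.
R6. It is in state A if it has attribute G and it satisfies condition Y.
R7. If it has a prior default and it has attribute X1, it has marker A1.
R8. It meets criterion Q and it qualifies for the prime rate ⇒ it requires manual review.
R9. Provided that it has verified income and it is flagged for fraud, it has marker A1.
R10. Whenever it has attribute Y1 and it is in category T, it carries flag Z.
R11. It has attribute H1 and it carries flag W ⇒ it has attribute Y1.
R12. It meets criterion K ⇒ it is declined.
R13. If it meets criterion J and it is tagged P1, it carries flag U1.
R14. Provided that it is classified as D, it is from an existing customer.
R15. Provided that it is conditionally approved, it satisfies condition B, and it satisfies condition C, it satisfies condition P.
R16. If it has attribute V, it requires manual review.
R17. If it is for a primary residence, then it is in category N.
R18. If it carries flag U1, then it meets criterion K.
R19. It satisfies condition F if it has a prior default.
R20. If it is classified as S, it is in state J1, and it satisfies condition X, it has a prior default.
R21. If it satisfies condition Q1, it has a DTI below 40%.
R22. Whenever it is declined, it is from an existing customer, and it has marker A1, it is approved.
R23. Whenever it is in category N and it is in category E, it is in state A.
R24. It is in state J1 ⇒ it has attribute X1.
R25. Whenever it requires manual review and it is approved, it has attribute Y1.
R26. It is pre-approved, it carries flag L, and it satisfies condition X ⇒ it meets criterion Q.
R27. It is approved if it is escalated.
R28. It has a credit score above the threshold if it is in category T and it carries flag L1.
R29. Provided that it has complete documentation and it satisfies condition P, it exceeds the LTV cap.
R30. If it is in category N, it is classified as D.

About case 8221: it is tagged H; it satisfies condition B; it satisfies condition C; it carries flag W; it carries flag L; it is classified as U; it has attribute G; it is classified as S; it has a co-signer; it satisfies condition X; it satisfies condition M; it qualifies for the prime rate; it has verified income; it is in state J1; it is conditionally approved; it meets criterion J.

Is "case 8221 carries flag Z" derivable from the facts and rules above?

Forward chaining from the given facts derives: is in category N, carries flag U1, is in category T, satisfies condition P, meets criterion K, has a prior default, has attribute X1, is classified as D, has marker A1, is declined, is from an existing customer, satisfies condition F, is approved.
The only rule concluding "it carries flag Z" is R10, which needs "it has attribute Y1"; that is never established.

No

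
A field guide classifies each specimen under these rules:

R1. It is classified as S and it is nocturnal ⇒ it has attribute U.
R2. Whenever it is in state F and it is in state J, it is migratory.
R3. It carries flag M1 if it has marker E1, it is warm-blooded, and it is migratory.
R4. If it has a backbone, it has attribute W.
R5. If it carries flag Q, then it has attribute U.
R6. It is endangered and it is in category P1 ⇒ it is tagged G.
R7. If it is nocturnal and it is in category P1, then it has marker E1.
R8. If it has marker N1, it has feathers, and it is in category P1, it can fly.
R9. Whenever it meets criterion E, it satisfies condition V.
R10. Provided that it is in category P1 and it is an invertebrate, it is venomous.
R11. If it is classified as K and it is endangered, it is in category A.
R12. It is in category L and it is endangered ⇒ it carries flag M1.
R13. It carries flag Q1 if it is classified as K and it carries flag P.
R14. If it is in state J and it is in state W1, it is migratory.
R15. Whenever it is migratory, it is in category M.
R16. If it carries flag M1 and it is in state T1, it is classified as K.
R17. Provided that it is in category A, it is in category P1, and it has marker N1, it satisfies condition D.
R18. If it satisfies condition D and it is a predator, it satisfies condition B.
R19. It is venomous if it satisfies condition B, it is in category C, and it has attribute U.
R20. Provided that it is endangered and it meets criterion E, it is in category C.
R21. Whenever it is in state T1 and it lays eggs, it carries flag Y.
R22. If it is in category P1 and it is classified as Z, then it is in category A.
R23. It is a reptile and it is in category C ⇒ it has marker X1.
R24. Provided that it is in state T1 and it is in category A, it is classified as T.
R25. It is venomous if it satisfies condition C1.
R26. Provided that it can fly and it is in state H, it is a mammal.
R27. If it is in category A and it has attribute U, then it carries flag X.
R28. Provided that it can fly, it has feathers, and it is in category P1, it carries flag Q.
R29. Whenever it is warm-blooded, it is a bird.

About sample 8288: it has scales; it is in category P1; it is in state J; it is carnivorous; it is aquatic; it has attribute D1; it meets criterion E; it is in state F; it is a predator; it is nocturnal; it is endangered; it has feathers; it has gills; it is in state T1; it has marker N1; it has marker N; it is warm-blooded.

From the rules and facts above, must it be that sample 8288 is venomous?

By R2 (it is in state F, it is in state J): it is migratory.
By R7 (it is nocturnal, it is in category P1): it has marker E1.
By R8 (it has marker N1, it has feathers, it is in category P1): it can fly.
By R20 (it is endangered, it meets criterion E): it is in category C.
By R28 (it can fly, it has feathers, it is in category P1): it carries flag Q.
By R3 (it has marker E1, it is warm-blooded, it is migratory): it carries flag M1.
By R5 (it carries flag Q): it has attribute U.
By R16 (it carries flag M1, it is in state T1): it is classified as K.
By R11 (it is classified as K, it is endangered): it is in category A.
By R17 (it is in category A, it is in category P1, it has marker N1): it satisfies condition D.
By R18 (it satisfies condition D, it is a predator): it satisfies condition B.
By R19 (it satisfies condition B, it is in category C, it has attribute U): it is venomous.

Yes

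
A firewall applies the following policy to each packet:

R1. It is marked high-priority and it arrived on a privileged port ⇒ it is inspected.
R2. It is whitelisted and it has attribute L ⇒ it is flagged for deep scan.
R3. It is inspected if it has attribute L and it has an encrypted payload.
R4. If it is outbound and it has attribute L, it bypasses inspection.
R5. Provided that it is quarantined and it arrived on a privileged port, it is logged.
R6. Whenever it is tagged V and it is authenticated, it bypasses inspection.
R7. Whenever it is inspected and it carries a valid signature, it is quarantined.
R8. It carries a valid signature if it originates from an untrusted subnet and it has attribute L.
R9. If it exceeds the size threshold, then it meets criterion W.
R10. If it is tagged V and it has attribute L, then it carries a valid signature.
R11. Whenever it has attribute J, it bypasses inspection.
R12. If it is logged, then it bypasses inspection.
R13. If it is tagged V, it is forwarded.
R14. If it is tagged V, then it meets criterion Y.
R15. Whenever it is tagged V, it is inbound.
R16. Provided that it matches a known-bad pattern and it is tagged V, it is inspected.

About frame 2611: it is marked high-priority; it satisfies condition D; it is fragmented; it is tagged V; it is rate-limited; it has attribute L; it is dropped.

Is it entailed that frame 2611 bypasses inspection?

Forward chaining from the given facts derives: carries a valid signature, is forwarded, meets criterion Y, is inbound.
Rules concluding "it bypasses inspection": R4 needs "it is outbound"; R6 needs "it is authenticated"; R11 needs "it has attribute J"; R12 needs "it is logged" — none of these are established.

No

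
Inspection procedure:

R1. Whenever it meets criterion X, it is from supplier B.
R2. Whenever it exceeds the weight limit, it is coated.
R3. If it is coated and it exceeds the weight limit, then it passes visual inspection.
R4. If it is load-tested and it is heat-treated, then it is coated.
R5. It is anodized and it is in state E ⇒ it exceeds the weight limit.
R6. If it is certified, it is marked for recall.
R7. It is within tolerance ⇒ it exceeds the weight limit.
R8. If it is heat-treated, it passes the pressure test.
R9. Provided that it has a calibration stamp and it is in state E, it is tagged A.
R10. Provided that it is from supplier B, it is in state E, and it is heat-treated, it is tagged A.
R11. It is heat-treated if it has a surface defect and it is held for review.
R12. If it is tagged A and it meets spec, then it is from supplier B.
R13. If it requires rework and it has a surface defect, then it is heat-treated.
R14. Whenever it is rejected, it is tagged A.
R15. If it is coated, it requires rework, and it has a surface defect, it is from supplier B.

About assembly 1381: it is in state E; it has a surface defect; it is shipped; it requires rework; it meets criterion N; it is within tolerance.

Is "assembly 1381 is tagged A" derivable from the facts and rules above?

By R7 (it is within tolerance): it exceeds the weight limit.
By R13 (it requires rework, it has a surface defect): it is heat-treated.
By R2 (it exceeds the weight limit): it is coated.
By R15 (it is coated, it requires rework, it has a surface defect): it is from supplier B.
By R10 (it is from supplier B, it is in state E, it is heat-treated): it is tagged A.

Yes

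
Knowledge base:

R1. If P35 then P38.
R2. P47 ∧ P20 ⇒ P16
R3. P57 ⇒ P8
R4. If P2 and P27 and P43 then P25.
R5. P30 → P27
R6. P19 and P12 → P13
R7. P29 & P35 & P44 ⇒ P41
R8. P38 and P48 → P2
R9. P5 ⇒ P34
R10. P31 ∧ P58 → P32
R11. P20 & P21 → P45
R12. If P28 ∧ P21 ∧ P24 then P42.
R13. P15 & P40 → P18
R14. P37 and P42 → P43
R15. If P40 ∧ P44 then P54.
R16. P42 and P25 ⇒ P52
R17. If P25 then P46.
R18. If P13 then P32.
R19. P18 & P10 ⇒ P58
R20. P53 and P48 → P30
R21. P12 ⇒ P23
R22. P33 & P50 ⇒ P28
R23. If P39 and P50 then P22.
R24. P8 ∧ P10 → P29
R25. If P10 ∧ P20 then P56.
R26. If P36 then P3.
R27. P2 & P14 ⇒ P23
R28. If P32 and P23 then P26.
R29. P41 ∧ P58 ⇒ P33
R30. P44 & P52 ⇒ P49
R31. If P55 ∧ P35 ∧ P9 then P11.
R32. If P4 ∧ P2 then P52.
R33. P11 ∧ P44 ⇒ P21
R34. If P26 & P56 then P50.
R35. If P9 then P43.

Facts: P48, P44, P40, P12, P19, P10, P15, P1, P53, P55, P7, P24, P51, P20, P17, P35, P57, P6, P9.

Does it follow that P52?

P38  (by R1: P35)
P8  (by R3: P57)
P13  (by R6: P19, P12)
P2  (by R8: P38, P48)
P18  (by R13: P15, P40)
P32  (by R18: P13)
P58  (by R19: P18, P10)
P30  (by R20: P53, P48)
P23  (by R21: P12)
P29  (by R24: P8, P10)
P56  (by R25: P10, P20)
P26  (by R28: P32, P23)
P11  (by R31: P55, P35, P9)
P21  (by R33: P11, P44)
P50  (by R34: P26, P56)
P43  (by R35: P9)
P27  (by R5: P30)
P41  (by R7: P29, P35, P44)
P33  (by R29: P41, P58)
P25  (by R4: P2, P27, P43)
P28  (by R22: P33, P50)
P42  (by R12: P28, P21, P24)
P52  (by R16: P42, P25)

Yes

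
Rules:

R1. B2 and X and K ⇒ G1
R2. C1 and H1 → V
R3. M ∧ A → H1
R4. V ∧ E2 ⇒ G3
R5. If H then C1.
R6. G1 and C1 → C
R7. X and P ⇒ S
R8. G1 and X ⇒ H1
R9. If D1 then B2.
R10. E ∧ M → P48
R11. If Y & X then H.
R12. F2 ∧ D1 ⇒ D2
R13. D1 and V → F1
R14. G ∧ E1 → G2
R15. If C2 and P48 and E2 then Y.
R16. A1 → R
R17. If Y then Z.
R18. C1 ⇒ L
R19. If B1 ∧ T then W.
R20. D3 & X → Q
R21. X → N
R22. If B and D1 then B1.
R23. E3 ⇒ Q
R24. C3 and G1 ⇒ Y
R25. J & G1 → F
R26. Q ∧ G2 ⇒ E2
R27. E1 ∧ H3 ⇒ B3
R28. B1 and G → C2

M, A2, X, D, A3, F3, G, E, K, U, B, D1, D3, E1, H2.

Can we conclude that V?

Yes

B2  (by R9: D1)
P48  (by R10: E, M)
G2  (by R14: G, E1)
Q  (by R20: D3, X)
B1  (by R22: B, D1)
E2  (by R26: Q, G2)
C2  (by R28: B1, G)
G1  (by R1: B2, X, K)
H1  (by R8: G1, X)
Y  (by R15: C2, P48, E2)
H  (by R11: Y, X)
C1  (by R5: H)
V  (by R2: C1, H1)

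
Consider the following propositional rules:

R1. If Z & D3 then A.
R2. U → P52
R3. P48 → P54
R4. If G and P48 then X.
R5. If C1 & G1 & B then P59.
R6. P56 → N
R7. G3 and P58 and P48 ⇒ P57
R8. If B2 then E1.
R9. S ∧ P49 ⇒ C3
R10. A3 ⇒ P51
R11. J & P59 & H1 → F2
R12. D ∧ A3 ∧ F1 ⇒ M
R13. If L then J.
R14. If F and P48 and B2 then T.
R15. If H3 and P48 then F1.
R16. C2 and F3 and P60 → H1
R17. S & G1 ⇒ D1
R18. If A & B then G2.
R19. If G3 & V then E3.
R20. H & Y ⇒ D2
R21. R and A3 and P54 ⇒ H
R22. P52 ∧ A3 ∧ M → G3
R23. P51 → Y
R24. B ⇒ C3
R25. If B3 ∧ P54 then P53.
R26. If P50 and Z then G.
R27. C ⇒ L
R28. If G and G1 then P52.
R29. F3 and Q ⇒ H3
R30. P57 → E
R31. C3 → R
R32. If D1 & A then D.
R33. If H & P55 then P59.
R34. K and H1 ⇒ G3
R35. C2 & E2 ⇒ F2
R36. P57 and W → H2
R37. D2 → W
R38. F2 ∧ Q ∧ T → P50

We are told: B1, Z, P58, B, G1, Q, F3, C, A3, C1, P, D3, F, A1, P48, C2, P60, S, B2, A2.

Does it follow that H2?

Yes

A  (by R1: Z, D3)
P54  (by R3: P48)
P59  (by R5: C1, G1, B)
P51  (by R10: A3)
T  (by R14: F, P48, B2)
H1  (by R16: C2, F3, P60)
D1  (by R17: S, G1)
Y  (by R23: P51)
C3  (by R24: B)
L  (by R27: C)
H3  (by R29: F3, Q)
R  (by R31: C3)
D  (by R32: D1, A)
J  (by R13: L)
F1  (by R15: H3, P48)
H  (by R21: R, A3, P54)
F2  (by R11: J, P59, H1)
M  (by R12: D, A3, F1)
D2  (by R20: H, Y)
W  (by R37: D2)
P50  (by R38: F2, Q, T)
G  (by R26: P50, Z)
P52  (by R28: G, G1)
G3  (by R22: P52, A3, M)
P57  (by R7: G3, P58, P48)
H2  (by R36: P57, W)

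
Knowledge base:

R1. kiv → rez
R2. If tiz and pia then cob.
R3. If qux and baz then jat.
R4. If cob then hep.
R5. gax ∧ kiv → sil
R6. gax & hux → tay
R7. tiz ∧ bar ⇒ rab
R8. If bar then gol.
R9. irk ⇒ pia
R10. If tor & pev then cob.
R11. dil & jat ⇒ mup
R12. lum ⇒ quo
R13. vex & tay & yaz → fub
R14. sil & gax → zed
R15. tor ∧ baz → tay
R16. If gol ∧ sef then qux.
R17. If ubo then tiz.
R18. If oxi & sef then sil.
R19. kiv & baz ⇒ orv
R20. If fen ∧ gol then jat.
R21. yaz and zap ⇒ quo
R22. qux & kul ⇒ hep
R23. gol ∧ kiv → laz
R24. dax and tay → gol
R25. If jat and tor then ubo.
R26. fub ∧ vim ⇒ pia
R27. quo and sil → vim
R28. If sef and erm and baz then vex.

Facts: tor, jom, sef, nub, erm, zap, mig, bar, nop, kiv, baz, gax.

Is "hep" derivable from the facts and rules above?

Forward chaining from the given facts derives: rez, sil, gol, zed, tay, qux, orv, laz, vex, jat, ubo, tiz, rab.
Rules concluding hep: R4 needs cob; R22 needs kul — none of these are established.

No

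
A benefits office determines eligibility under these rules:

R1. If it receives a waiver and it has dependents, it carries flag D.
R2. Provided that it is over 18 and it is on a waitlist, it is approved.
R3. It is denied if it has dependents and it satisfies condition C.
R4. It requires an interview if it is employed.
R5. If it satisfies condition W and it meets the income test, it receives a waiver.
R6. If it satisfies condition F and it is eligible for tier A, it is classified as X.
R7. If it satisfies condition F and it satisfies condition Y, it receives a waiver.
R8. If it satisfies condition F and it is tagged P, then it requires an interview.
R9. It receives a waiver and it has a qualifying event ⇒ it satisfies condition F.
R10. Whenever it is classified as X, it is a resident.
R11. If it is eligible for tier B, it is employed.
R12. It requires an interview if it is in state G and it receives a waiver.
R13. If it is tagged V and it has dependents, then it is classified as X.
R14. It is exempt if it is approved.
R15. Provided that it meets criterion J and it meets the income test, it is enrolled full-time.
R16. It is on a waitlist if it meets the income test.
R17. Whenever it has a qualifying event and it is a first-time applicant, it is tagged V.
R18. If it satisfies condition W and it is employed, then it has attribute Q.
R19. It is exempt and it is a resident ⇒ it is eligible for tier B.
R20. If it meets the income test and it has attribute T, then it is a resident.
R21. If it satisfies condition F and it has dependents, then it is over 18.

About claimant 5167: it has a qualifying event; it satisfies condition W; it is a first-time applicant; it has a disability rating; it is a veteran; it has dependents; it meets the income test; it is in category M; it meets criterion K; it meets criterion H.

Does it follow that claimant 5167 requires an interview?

By R5 (it satisfies condition W, it meets the income test): it receives a waiver.
By R9 (it receives a waiver, it has a qualifying event): it satisfies condition F.
By R16 (it meets the income test): it is on a waitlist.
By R17 (it has a qualifying event, it is a first-time applicant): it is tagged V.
By R21 (it satisfies condition F, it has dependents): it is over 18.
By R2 (it is over 18, it is on a waitlist): it is approved.
By R13 (it is tagged V, it has dependents): it is classified as X.
By R14 (it is approved): it is exempt.
By R10 (it is classified as X): it is a resident.
By R19 (it is exempt, it is a resident): it is eligible for tier B.
By R11 (it is eligible for tier B): it is employed.
By R4 (it is employed): it requires an interview.

Yes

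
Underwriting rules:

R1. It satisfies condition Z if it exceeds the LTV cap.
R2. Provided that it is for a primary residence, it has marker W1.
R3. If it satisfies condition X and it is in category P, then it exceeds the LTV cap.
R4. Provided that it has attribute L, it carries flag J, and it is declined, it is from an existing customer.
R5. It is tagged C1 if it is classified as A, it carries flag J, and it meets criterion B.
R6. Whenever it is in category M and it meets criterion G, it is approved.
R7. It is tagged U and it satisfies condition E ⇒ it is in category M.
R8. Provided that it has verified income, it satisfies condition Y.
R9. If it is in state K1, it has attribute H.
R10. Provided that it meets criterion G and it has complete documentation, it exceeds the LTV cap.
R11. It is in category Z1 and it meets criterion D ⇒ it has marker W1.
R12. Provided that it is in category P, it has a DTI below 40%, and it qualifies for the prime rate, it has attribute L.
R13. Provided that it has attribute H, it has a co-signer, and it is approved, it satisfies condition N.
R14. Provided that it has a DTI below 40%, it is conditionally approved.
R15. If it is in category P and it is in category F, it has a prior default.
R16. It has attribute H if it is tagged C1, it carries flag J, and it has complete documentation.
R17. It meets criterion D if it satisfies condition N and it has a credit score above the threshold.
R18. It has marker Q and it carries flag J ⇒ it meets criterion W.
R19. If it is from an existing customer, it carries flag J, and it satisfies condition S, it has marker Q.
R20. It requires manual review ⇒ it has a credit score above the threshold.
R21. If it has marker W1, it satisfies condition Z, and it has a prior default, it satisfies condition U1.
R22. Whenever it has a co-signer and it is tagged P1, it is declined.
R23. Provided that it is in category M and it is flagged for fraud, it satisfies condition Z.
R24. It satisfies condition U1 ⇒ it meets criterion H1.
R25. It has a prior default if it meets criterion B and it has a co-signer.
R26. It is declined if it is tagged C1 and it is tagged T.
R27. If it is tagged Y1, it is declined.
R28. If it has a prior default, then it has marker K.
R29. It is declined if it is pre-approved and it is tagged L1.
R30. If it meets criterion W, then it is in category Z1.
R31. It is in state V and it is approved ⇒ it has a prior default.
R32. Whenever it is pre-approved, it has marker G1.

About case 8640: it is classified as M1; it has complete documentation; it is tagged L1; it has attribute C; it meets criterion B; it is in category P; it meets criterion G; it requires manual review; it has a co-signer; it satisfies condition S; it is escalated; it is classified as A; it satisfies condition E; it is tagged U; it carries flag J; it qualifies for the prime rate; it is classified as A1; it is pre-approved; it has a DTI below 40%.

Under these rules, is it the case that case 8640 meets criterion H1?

Yes

By R5 (it is classified as A, it carries flag J, it meets criterion B): it is tagged C1.
By R7 (it is tagged U, it satisfies condition E): it is in category M.
By R10 (it meets criterion G, it has complete documentation): it exceeds the LTV cap.
By R12 (it is in category P, it has a DTI below 40%, it qualifies for the prime rate): it has attribute L.
By R16 (it is tagged C1, it carries flag J, it has complete documentation): it has attribute H.
By R20 (it requires manual review): it has a credit score above the threshold.
By R25 (it meets criterion B, it has a co-signer): it has a prior default.
By R29 (it is pre-approved, it is tagged L1): it is declined.
By R1 (it exceeds the LTV cap): it satisfies condition Z.
By R4 (it has attribute L, it carries flag J, it is declined): it is from an existing customer.
By R6 (it is in category M, it meets criterion G): it is approved.
By R13 (it has attribute H, it has a co-signer, it is approved): it satisfies condition N.
By R17 (it satisfies condition N, it has a credit score above the threshold): it meets criterion D.
By R19 (it is from an existing customer, it carries flag J, it satisfies condition S): it has marker Q.
By R18 (it has marker Q, it carries flag J): it meets criterion W.
By R30 (it meets criterion W): it is in category Z1.
By R11 (it is in category Z1, it meets criterion D): it has marker W1.
By R21 (it has marker W1, it satisfies condition Z, it has a prior default): it satisfies condition U1.
By R24 (it satisfies condition U1): it meets criterion H1.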